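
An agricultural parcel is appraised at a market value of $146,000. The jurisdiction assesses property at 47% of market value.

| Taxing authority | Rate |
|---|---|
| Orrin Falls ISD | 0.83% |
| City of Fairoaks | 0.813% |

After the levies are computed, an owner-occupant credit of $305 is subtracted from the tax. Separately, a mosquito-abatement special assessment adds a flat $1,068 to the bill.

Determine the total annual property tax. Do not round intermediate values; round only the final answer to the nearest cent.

Assessed value = $146,000 × 0.47 = $68,620
Orrin Falls ISD: $68,620 × 0.0083 = $569.546
City of Fairoaks: $68,620 × 0.00813 = $557.8806
Levies subtotal = $1,127.4266
After credit = $1,127.4266 − $305 = $822.4266
Total = $822.4266 + $1,068 = $1,890.4266

$1,890.43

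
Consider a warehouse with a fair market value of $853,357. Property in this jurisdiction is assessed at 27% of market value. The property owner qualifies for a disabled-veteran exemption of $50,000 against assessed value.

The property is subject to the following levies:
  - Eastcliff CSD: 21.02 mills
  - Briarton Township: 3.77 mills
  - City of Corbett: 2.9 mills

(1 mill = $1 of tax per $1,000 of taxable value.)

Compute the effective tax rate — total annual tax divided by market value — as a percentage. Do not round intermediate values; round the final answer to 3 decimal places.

Assessed value = $853,357 × 0.27 = $230,406.39
Taxable value = $230,406.39 − $50,000 = $180,406.39
Eastcliff CSD: $180,406.39 × 0.02102 = $3,792.1423178
Briarton Township: $180,406.39 × 0.00377 = $680.1320903
City of Corbett: $180,406.39 × 0.0029 = $523.178531
Total tax = $4,995.4529391
Effective rate = $4,995.4529391 ÷ $853,357 = 0.585% of market value

0.585%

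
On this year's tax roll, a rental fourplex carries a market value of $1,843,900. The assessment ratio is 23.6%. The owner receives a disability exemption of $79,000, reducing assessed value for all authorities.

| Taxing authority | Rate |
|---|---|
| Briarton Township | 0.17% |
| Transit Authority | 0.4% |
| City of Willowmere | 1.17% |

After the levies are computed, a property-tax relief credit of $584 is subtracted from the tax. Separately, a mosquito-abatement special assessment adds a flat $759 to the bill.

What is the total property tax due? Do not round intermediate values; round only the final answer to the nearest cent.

$6,372.19

Assessed value = $1,843,900 × 0.236 = $435,160.4
Taxable value = $435,160.4 − $79,000 = $356,160.4
Briarton Township: $356,160.4 × 0.0017 = $605.47268
Transit Authority: $356,160.4 × 0.004 = $1,424.6416
City of Willowmere: $356,160.4 × 0.0117 = $4,167.07668
Levies subtotal = $6,197.19096
After credit = $6,197.19096 − $584 = $5,613.19096
Total = $5,613.19096 + $759 = $6,372.19096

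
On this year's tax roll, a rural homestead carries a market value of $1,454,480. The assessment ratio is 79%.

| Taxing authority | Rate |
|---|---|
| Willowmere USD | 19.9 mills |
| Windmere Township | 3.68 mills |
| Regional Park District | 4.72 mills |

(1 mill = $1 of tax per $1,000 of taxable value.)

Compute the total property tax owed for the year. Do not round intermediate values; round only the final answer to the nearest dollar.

Assessed value = $1,454,480 × 0.79 = $1,149,039.2
Willowmere USD: $1,149,039.2 × 0.0199 = $22,865.88008
Windmere Township: $1,149,039.2 × 0.00368 = $4,228.464256
Regional Park District: $1,149,039.2 × 0.00472 = $5,423.465024
Total = $22,865.88008 + $4,228.464256 + $5,423.465024 = $32,517.80936

$32,518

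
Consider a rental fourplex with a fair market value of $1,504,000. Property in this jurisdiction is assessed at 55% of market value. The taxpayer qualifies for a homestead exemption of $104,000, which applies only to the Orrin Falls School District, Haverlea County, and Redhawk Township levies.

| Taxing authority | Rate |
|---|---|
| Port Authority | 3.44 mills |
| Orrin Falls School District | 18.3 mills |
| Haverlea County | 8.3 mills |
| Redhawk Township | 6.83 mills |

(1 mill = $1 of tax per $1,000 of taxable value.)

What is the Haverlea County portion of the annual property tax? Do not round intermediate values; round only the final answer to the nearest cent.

$6,002.56

Assessed value = $1,504,000 × 0.55 = $827,200
Haverlea County taxable value = $827,200 − $104,000 = $723,200
Haverlea County levy = $723,200 × 0.0083 = $6,002.56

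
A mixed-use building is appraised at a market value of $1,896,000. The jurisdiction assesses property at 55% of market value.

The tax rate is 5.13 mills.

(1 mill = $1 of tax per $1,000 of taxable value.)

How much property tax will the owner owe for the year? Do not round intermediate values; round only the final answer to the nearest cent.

Assessed value = $1,896,000 × 0.55 = $1,042,800
Tax = $1,042,800 × 0.00513 = $5,349.564

$5,349.56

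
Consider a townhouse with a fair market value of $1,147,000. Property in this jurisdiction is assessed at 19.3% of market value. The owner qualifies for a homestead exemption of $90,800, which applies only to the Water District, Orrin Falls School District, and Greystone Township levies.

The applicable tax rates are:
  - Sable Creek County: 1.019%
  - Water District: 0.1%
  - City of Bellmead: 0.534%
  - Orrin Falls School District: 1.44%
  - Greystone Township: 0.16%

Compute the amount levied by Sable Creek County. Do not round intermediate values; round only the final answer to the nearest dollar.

Assessed value = $1,147,000 × 0.193 = $221,371
Sable Creek County taxable value = $221,371 (exemption does not apply)
Sable Creek County levy = $221,371 × 0.01019 = $2,255.77049

$2,256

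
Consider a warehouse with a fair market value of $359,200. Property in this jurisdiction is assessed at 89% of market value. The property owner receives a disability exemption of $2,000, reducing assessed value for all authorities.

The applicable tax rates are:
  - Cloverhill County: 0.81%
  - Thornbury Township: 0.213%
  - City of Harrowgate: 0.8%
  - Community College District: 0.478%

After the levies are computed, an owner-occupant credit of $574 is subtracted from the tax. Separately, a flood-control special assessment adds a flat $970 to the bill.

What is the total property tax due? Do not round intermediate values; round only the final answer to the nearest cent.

Assessed value = $359,200 × 0.89 = $319,688
Taxable value = $319,688 − $2,000 = $317,688
Cloverhill County: $317,688 × 0.0081 = $2,573.2728
Thornbury Township: $317,688 × 0.00213 = $676.67544
City of Harrowgate: $317,688 × 0.008 = $2,541.504
Community College District: $317,688 × 0.00478 = $1,518.54864
Levies subtotal = $7,310.00088
After credit = $7,310.00088 − $574 = $6,736.00088
Total = $6,736.00088 + $970 = $7,706.00088

$7,706.00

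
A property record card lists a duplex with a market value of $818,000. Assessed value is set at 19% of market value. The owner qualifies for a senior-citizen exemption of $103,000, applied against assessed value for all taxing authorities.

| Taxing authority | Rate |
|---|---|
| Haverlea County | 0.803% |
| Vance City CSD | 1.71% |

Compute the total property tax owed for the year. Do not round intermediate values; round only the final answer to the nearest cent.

Assessed value = $818,000 × 0.19 = $155,420
Taxable value = $155,420 − $103,000 = $52,420
Haverlea County: $52,420 × 0.00803 = $420.9326
Vance City CSD: $52,420 × 0.0171 = $896.382
Total = $420.9326 + $896.382 = $1,317.3146

$1,317.31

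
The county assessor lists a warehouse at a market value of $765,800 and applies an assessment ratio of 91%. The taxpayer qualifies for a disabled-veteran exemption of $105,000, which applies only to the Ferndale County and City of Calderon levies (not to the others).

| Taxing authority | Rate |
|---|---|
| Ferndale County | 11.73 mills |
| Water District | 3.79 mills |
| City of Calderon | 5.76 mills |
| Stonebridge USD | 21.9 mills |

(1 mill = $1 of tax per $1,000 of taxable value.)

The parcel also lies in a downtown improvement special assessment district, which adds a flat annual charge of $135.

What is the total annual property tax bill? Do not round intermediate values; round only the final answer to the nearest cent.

$28,389.74

Assessed value = $765,800 × 0.91 = $696,878
Ferndale County: ($696,878 − $105,000) × 0.01173 = $591,878 × 0.01173 = $6,942.72894
Water District: $696,878 × 0.00379 = $2,641.16762
City of Calderon: ($696,878 − $105,000) × 0.00576 = $591,878 × 0.00576 = $3,409.21728
Stonebridge USD: $696,878 × 0.0219 = $15,261.6282
Levies subtotal = $28,254.74204
Total = $28,254.74204 + $135 = $28,389.74204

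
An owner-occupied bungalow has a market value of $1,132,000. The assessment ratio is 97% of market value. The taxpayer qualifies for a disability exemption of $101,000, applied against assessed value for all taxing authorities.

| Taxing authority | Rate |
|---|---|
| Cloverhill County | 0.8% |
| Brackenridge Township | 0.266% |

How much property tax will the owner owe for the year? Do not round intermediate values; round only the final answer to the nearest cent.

Assessed value = $1,132,000 × 0.97 = $1,098,040
Taxable value = $1,098,040 − $101,000 = $997,040
Cloverhill County: $997,040 × 0.008 = $7,976.32
Brackenridge Township: $997,040 × 0.00266 = $2,652.1264
Total = $7,976.32 + $2,652.1264 = $10,628.4464

$10,628.45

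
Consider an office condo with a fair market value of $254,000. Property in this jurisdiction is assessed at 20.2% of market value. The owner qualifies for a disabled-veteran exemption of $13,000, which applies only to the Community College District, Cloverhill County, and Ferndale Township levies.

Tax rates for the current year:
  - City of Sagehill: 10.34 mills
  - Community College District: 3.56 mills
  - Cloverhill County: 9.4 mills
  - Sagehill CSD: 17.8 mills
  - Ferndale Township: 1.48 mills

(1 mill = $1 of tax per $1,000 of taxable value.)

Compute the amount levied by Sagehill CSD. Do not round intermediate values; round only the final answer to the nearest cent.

$913.28

Assessed value = $254,000 × 0.202 = $51,308
Sagehill CSD taxable value = $51,308 (exemption does not apply)
Sagehill CSD levy = $51,308 × 0.0178 = $913.2824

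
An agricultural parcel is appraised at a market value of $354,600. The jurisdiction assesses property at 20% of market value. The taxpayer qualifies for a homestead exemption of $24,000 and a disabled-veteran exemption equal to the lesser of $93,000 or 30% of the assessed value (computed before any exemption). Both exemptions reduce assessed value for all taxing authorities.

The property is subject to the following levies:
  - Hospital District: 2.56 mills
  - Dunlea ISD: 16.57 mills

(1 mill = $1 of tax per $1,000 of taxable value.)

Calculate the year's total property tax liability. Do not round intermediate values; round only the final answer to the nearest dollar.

$491

Assessed value = $354,600 × 0.2 = $70,920
Disabled-veteran exemption = min($93,000, 30% × $70,920) = min($93,000, $21,276) = $21,276 (percentage binds)
Taxable value = $70,920 − $24,000 − $21,276 = $25,644
Hospital District: $25,644 × 0.00256 = $65.64864
Dunlea ISD: $25,644 × 0.01657 = $424.92108
Total = $490.56972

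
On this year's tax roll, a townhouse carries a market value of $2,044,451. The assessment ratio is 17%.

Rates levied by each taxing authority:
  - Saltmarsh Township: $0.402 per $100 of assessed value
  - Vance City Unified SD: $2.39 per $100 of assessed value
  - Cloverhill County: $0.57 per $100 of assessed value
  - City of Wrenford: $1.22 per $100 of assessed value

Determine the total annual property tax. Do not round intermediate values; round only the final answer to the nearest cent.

Assessed value = $2,044,451 × 0.17 = $347,556.67
Saltmarsh Township: $347,556.67 × 0.00402 = $1,397.1778134
Vance City Unified SD: $347,556.67 × 0.0239 = $8,306.604413
Cloverhill County: $347,556.67 × 0.0057 = $1,981.073019
City of Wrenford: $347,556.67 × 0.0122 = $4,240.191374
Total = $1,397.1778134 + $8,306.604413 + $1,981.073019 + $4,240.191374 = $15,925.0466194

$15,925.05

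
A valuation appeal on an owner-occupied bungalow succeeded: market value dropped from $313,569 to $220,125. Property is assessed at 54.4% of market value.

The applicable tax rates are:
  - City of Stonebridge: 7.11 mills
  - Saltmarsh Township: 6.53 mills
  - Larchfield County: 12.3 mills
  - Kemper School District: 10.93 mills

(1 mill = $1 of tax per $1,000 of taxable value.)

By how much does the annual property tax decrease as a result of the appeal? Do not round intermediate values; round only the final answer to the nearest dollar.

$1,874

Old assessed value = $313,569 × 0.544 = $170,581.536
New assessed value = $220,125 × 0.544 = $119,748
Combined rate = 0.00711 + 0.00653 + 0.0123 + 0.01093 = 0.03687
Old tax = $170,581.536 × 0.03687 = $6,289.34123232
New tax = $119,748 × 0.03687 = $4,415.10876
Reduction = $6,289.34123232 − $4,415.10876 = $1,874.23247232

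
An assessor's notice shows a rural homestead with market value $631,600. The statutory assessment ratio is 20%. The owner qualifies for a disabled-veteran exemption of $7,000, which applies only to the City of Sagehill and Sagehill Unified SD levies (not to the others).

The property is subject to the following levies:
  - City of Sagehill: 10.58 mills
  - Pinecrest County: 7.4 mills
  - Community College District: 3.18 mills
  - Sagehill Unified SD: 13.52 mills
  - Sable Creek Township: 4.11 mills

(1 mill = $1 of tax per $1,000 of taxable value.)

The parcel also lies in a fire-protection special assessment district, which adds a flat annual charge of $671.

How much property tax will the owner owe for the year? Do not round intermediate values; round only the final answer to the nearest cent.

$5,402.25

Assessed value = $631,600 × 0.2 = $126,320
City of Sagehill: ($126,320 − $7,000) × 0.01058 = $119,320 × 0.01058 = $1,262.4056
Pinecrest County: $126,320 × 0.0074 = $934.768
Community College District: $126,320 × 0.00318 = $401.6976
Sagehill Unified SD: ($126,320 − $7,000) × 0.01352 = $119,320 × 0.01352 = $1,613.2064
Sable Creek Township: $126,320 × 0.00411 = $519.1752
Levies subtotal = $4,731.2528
Total = $4,731.2528 + $671 = $5,402.2528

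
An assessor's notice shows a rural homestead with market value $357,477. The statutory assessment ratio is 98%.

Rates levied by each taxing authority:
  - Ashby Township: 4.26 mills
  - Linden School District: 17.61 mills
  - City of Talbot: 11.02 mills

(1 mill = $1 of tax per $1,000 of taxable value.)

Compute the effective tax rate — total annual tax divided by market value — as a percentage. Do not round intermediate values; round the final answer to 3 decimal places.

Assessed value = $357,477 × 0.98 = $350,327.46
Ashby Township: $350,327.46 × 0.00426 = $1,492.3949796
Linden School District: $350,327.46 × 0.01761 = $6,169.2665706
City of Talbot: $350,327.46 × 0.01102 = $3,860.6086092
Total tax = $11,522.2701594
Effective rate = $11,522.2701594 ÷ $357,477 = 3.223% of market value

3.223%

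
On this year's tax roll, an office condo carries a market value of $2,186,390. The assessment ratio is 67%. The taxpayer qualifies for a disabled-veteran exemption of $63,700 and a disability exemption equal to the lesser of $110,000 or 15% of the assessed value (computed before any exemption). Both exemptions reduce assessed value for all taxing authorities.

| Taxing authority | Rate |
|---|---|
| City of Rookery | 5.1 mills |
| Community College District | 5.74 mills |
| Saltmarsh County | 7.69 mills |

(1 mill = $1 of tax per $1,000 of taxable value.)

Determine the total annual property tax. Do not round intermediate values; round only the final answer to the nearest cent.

$23,925.59

Assessed value = $2,186,390 × 0.67 = $1,464,881.3
Disability exemption = min($110,000, 15% × $1,464,881.3) = min($110,000, $219,732.195) = $110,000 (dollar cap binds)
Taxable value = $1,464,881.3 − $63,700 − $110,000 = $1,291,181.3
City of Rookery: $1,291,181.3 × 0.0051 = $6,585.02463
Community College District: $1,291,181.3 × 0.00574 = $7,411.380662
Saltmarsh County: $1,291,181.3 × 0.00769 = $9,929.184197
Total = $23,925.589489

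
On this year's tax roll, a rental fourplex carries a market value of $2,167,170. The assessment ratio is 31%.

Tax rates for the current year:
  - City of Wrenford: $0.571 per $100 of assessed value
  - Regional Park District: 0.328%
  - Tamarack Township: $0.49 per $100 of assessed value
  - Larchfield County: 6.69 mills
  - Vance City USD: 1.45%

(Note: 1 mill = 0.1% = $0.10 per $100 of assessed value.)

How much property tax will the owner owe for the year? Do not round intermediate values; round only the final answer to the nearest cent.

Assessed value = $2,167,170 × 0.31 = $671,822.7
City of Wrenford: $671,822.7 × 0.00571 = $3,836.107617
Regional Park District: $671,822.7 × 0.00328 = $2,203.578456
Tamarack Township: $671,822.7 × 0.0049 = $3,291.93123
Larchfield County: $671,822.7 × 0.00669 = $4,494.493863
Vance City USD: $671,822.7 × 0.0145 = $9,741.42915
Total = $23,567.540316

$23,567.54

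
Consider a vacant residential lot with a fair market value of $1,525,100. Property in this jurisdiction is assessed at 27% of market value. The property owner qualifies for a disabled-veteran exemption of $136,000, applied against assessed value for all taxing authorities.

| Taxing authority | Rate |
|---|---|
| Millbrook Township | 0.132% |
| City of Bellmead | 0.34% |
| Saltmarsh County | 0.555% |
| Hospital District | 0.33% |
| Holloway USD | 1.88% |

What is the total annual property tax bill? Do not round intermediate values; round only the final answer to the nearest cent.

$8,926.90

Assessed value = $1,525,100 × 0.27 = $411,777
Taxable value = $411,777 − $136,000 = $275,777
Millbrook Township: $275,777 × 0.00132 = $364.02564
City of Bellmead: $275,777 × 0.0034 = $937.6418
Saltmarsh County: $275,777 × 0.00555 = $1,530.56235
Hospital District: $275,777 × 0.0033 = $910.0641
Holloway USD: $275,777 × 0.0188 = $5,184.6076
Total = $364.02564 + $937.6418 + $1,530.56235 + $910.0641 + $5,184.6076 = $8,926.90149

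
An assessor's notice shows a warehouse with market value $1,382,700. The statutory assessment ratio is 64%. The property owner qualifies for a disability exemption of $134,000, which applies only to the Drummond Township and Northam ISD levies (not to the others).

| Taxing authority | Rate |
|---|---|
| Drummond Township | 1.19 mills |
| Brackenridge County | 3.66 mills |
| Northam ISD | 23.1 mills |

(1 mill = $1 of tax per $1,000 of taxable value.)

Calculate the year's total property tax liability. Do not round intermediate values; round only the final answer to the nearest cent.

$21,478.88

Assessed value = $1,382,700 × 0.64 = $884,928
Drummond Township: ($884,928 − $134,000) × 0.00119 = $750,928 × 0.00119 = $893.60432
Brackenridge County: $884,928 × 0.00366 = $3,238.83648
Northam ISD: ($884,928 − $134,000) × 0.0231 = $750,928 × 0.0231 = $17,346.4368
Total = $21,478.8776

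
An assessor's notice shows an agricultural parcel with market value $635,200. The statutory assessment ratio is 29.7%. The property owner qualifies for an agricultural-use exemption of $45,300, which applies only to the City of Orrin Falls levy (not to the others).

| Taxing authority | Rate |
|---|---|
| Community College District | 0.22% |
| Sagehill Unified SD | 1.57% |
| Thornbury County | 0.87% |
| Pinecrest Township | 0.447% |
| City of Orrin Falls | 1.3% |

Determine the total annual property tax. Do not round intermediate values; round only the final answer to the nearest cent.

Assessed value = $635,200 × 0.297 = $188,654.4
Community College District: $188,654.4 × 0.0022 = $415.03968
Sagehill Unified SD: $188,654.4 × 0.0157 = $2,961.87408
Thornbury County: $188,654.4 × 0.0087 = $1,641.29328
Pinecrest Township: $188,654.4 × 0.00447 = $843.285168
City of Orrin Falls: ($188,654.4 − $45,300) × 0.013 = $143,354.4 × 0.013 = $1,863.6072
Total = $7,725.099408

$7,725.10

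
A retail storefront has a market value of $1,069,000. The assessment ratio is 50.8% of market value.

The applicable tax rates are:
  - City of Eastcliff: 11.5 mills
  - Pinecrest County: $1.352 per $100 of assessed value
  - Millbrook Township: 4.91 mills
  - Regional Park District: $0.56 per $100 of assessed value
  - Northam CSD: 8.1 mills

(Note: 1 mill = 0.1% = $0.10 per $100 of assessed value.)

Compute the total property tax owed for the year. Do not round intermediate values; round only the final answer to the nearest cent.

$23,693.36

Assessed value = $1,069,000 × 0.508 = $543,052
City of Eastcliff: $543,052 × 0.0115 = $6,245.098
Pinecrest County: $543,052 × 0.01352 = $7,342.06304
Millbrook Township: $543,052 × 0.00491 = $2,666.38532
Regional Park District: $543,052 × 0.0056 = $3,041.0912
Northam CSD: $543,052 × 0.0081 = $4,398.7212
Total = $23,693.35876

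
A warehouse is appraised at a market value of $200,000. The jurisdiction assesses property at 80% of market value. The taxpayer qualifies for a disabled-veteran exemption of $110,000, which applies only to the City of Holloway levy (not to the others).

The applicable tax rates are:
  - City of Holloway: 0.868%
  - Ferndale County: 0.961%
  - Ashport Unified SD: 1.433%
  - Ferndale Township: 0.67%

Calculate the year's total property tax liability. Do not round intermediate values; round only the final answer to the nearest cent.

$5,336.40

Assessed value = $200,000 × 0.8 = $160,000
City of Holloway: ($160,000 − $110,000) × 0.00868 = $50,000 × 0.00868 = $434
Ferndale County: $160,000 × 0.00961 = $1,537.6
Ashport Unified SD: $160,000 × 0.01433 = $2,292.8
Ferndale Township: $160,000 × 0.0067 = $1,072
Total = $5,336.4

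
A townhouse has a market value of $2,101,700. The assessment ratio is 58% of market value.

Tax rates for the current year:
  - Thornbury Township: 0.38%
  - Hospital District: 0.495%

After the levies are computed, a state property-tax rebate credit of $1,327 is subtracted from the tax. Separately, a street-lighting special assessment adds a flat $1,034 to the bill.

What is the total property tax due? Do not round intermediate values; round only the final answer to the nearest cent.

Assessed value = $2,101,700 × 0.58 = $1,218,986
Thornbury Township: $1,218,986 × 0.0038 = $4,632.1468
Hospital District: $1,218,986 × 0.00495 = $6,033.9807
Levies subtotal = $10,666.1275
After credit = $10,666.1275 − $1,327 = $9,339.1275
Total = $9,339.1275 + $1,034 = $10,373.1275

$10,373.13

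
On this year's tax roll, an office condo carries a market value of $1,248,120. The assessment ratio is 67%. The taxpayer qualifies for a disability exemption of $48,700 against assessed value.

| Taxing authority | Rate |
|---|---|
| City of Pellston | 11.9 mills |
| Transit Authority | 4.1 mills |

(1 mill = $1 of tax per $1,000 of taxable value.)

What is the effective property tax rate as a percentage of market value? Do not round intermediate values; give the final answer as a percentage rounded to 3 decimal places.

1.010%

Assessed value = $1,248,120 × 0.67 = $836,240.4
Taxable value = $836,240.4 − $48,700 = $787,540.4
City of Pellston: $787,540.4 × 0.0119 = $9,371.73076
Transit Authority: $787,540.4 × 0.0041 = $3,228.91564
Total tax = $12,600.6464
Effective rate = $12,600.6464 ÷ $1,248,120 = 1.010% of market value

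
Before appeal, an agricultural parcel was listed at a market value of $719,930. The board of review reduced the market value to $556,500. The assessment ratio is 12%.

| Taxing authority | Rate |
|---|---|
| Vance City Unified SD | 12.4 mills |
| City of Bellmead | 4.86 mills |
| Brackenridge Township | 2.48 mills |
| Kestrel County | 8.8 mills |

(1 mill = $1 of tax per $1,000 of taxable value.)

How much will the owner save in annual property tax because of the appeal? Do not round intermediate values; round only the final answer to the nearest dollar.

$560

Old assessed value = $719,930 × 0.12 = $86,391.6
New assessed value = $556,500 × 0.12 = $66,780
Combined rate = 0.0124 + 0.00486 + 0.00248 + 0.0088 = 0.02854
Old tax = $86,391.6 × 0.02854 = $2,465.616264
New tax = $66,780 × 0.02854 = $1,905.9012
Reduction = $2,465.616264 − $1,905.9012 = $559.715064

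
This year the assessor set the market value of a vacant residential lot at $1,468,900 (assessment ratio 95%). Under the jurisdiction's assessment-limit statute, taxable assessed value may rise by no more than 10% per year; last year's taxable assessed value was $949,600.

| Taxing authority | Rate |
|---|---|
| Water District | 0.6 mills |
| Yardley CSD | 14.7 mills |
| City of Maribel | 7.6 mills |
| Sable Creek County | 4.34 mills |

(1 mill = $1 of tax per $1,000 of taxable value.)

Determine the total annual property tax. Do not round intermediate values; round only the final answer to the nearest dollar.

$28,454

Uncapped assessed value = $1,468,900 × 0.95 = $1,395,455
Cap limit = $949,600 × 1.1 = $1,044,560
Taxable assessed value = min($1,395,455, $1,044,560) = $1,044,560 (cap binds)
Water District: $1,044,560 × 0.0006 = $626.736
Yardley CSD: $1,044,560 × 0.0147 = $15,355.032
City of Maribel: $1,044,560 × 0.0076 = $7,938.656
Sable Creek County: $1,044,560 × 0.00434 = $4,533.3904
Total = $28,453.8144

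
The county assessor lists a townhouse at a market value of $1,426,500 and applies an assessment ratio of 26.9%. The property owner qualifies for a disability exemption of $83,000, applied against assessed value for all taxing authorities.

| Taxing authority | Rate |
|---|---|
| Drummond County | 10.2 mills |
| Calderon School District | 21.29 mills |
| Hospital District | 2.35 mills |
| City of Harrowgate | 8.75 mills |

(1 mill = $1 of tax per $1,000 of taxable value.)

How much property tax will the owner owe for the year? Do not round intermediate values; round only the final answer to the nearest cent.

Assessed value = $1,426,500 × 0.269 = $383,728.5
Taxable value = $383,728.5 − $83,000 = $300,728.5
Drummond County: $300,728.5 × 0.0102 = $3,067.4307
Calderon School District: $300,728.5 × 0.02129 = $6,402.509765
Hospital District: $300,728.5 × 0.00235 = $706.711975
City of Harrowgate: $300,728.5 × 0.00875 = $2,631.374375
Total = $3,067.4307 + $6,402.509765 + $706.711975 + $2,631.374375 = $12,808.026815

$12,808.03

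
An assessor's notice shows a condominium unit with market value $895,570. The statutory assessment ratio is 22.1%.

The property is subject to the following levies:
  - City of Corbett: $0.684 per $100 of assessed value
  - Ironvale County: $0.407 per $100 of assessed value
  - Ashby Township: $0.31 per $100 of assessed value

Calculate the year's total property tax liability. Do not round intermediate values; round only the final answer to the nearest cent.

Assessed value = $895,570 × 0.221 = $197,920.97
City of Corbett: $197,920.97 × 0.00684 = $1,353.7794348
Ironvale County: $197,920.97 × 0.00407 = $805.5383479
Ashby Township: $197,920.97 × 0.0031 = $613.555007
Total = $1,353.7794348 + $805.5383479 + $613.555007 = $2,772.8727897

$2,772.87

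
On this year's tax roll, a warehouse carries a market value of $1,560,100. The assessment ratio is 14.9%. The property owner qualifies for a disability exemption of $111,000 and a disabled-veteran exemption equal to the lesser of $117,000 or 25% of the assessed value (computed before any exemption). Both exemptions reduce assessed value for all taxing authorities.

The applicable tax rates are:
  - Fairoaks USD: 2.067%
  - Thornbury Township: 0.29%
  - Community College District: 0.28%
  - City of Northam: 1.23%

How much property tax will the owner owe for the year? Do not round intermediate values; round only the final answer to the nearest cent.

Assessed value = $1,560,100 × 0.149 = $232,454.9
Disabled-veteran exemption = min($117,000, 25% × $232,454.9) = min($117,000, $58,113.725) = $58,113.725 (percentage binds)
Taxable value = $232,454.9 − $111,000 − $58,113.725 = $63,341.175
Fairoaks USD: $63,341.175 × 0.02067 = $1,309.26208725
Thornbury Township: $63,341.175 × 0.0029 = $183.6894075
Community College District: $63,341.175 × 0.0028 = $177.35529
City of Northam: $63,341.175 × 0.0123 = $779.0964525
Total = $2,449.40323725

$2,449.40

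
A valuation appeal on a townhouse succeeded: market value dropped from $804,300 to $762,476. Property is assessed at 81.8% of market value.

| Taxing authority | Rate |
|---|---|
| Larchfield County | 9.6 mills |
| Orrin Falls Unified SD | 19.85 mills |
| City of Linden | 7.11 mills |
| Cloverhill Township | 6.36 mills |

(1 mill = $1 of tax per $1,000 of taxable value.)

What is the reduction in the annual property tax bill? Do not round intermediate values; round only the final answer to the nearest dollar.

Old assessed value = $804,300 × 0.818 = $657,917.4
New assessed value = $762,476 × 0.818 = $623,705.368
Combined rate = 0.0096 + 0.01985 + 0.00711 + 0.00636 = 0.04292
Old tax = $657,917.4 × 0.04292 = $28,237.814808
New tax = $623,705.368 × 0.04292 = $26,769.43439456
Reduction = $28,237.814808 − $26,769.43439456 = $1,468.38041344

$1,468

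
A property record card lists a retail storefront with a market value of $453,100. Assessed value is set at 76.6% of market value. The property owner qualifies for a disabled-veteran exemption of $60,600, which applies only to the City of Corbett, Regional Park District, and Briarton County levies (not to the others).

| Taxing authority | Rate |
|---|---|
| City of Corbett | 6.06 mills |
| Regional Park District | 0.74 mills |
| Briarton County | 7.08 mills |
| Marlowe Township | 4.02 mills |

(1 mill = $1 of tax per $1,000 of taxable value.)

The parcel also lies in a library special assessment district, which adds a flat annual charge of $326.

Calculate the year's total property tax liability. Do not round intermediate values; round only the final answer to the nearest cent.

$5,697.51

Assessed value = $453,100 × 0.766 = $347,074.6
City of Corbett: ($347,074.6 − $60,600) × 0.00606 = $286,474.6 × 0.00606 = $1,736.036076
Regional Park District: ($347,074.6 − $60,600) × 0.00074 = $286,474.6 × 0.00074 = $211.991204
Briarton County: ($347,074.6 − $60,600) × 0.00708 = $286,474.6 × 0.00708 = $2,028.240168
Marlowe Township: $347,074.6 × 0.00402 = $1,395.239892
Levies subtotal = $5,371.50734
Total = $5,371.50734 + $326 = $5,697.50734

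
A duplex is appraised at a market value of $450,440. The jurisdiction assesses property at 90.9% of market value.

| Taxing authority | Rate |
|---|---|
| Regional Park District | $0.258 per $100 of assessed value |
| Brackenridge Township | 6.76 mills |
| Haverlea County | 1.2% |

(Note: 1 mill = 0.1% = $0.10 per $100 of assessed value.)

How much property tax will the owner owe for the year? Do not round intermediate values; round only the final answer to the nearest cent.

Assessed value = $450,440 × 0.909 = $409,449.96
Regional Park District: $409,449.96 × 0.00258 = $1,056.3808968
Brackenridge Township: $409,449.96 × 0.00676 = $2,767.8817296
Haverlea County: $409,449.96 × 0.012 = $4,913.39952
Total = $8,737.6621464

$8,737.66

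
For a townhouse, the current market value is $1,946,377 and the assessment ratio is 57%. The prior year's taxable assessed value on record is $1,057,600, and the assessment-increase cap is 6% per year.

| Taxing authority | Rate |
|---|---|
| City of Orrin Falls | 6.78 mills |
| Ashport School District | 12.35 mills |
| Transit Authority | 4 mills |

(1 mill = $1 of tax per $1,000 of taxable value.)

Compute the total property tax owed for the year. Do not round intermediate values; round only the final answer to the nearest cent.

Uncapped assessed value = $1,946,377 × 0.57 = $1,109,434.89
Cap limit = $1,057,600 × 1.06 = $1,121,056
Taxable assessed value = min($1,109,434.89, $1,121,056) = $1,109,434.89 (cap does not bind)
City of Orrin Falls: $1,109,434.89 × 0.00678 = $7,521.9685542
Ashport School District: $1,109,434.89 × 0.01235 = $13,701.5208915
Transit Authority: $1,109,434.89 × 0.004 = $4,437.73956
Total = $25,661.2290057

$25,661.23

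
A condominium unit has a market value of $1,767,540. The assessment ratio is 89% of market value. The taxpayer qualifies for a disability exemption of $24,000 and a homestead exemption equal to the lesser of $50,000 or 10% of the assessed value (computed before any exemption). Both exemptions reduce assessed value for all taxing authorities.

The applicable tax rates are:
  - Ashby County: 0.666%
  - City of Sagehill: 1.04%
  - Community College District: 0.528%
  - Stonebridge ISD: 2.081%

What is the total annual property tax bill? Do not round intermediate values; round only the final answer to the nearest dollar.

$64,687

Assessed value = $1,767,540 × 0.89 = $1,573,110.6
Homestead exemption = min($50,000, 10% × $1,573,110.6) = min($50,000, $157,311.06) = $50,000 (dollar cap binds)
Taxable value = $1,573,110.6 − $24,000 − $50,000 = $1,499,110.6
Ashby County: $1,499,110.6 × 0.00666 = $9,984.076596
City of Sagehill: $1,499,110.6 × 0.0104 = $15,590.75024
Community College District: $1,499,110.6 × 0.00528 = $7,915.303968
Stonebridge ISD: $1,499,110.6 × 0.02081 = $31,196.491586
Total = $64,686.62239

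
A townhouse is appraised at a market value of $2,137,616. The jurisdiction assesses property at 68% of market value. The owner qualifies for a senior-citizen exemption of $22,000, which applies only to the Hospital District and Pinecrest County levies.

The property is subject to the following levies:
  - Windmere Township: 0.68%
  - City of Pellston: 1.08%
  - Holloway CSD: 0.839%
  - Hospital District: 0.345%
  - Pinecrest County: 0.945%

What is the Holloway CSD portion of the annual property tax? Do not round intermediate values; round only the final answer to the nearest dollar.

Assessed value = $2,137,616 × 0.68 = $1,453,578.88
Holloway CSD taxable value = $1,453,578.88 (exemption does not apply)
Holloway CSD levy = $1,453,578.88 × 0.00839 = $12,195.5268032

$12,196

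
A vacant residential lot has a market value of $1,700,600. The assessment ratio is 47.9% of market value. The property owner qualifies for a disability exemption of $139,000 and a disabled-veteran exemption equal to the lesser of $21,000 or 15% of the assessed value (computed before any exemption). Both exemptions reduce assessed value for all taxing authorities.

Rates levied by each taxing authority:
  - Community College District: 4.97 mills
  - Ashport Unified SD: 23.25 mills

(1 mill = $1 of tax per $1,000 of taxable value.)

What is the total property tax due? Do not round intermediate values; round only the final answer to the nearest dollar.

$18,472

Assessed value = $1,700,600 × 0.479 = $814,587.4
Disabled-veteran exemption = min($21,000, 15% × $814,587.4) = min($21,000, $122,188.11) = $21,000 (dollar cap binds)
Taxable value = $814,587.4 − $139,000 − $21,000 = $654,587.4
Community College District: $654,587.4 × 0.00497 = $3,253.299378
Ashport Unified SD: $654,587.4 × 0.02325 = $15,219.15705
Total = $18,472.456428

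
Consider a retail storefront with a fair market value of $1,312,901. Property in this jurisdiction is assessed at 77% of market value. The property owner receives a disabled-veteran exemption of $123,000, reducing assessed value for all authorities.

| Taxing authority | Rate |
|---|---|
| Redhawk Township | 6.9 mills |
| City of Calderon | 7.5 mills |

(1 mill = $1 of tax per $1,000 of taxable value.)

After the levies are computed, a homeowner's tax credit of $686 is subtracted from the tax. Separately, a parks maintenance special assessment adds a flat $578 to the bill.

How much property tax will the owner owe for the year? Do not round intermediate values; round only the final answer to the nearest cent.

Assessed value = $1,312,901 × 0.77 = $1,010,933.77
Taxable value = $1,010,933.77 − $123,000 = $887,933.77
Redhawk Township: $887,933.77 × 0.0069 = $6,126.743013
City of Calderon: $887,933.77 × 0.0075 = $6,659.503275
Levies subtotal = $12,786.246288
After credit = $12,786.246288 − $686 = $12,100.246288
Total = $12,100.246288 + $578 = $12,678.246288

$12,678.25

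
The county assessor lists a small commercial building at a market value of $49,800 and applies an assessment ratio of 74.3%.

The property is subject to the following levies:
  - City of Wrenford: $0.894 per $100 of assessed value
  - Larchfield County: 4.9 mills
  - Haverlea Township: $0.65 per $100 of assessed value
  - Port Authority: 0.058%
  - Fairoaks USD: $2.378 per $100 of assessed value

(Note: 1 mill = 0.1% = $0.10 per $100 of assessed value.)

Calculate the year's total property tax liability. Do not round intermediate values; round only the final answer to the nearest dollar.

Assessed value = $49,800 × 0.743 = $37,001.4
City of Wrenford: $37,001.4 × 0.00894 = $330.792516
Larchfield County: $37,001.4 × 0.0049 = $181.30686
Haverlea Township: $37,001.4 × 0.0065 = $240.5091
Port Authority: $37,001.4 × 0.00058 = $21.460812
Fairoaks USD: $37,001.4 × 0.02378 = $879.893292
Total = $1,653.96258

$1,654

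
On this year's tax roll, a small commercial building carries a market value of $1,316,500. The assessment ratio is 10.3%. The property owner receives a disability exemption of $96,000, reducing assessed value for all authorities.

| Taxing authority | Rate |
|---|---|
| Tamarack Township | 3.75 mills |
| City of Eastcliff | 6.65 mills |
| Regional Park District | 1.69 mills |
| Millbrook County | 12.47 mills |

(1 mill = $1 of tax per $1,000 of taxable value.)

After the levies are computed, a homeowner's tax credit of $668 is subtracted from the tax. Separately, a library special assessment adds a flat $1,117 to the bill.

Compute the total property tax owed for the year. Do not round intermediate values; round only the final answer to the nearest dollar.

$1,422

Assessed value = $1,316,500 × 0.103 = $135,599.5
Taxable value = $135,599.5 − $96,000 = $39,599.5
Tamarack Township: $39,599.5 × 0.00375 = $148.498125
City of Eastcliff: $39,599.5 × 0.00665 = $263.336675
Regional Park District: $39,599.5 × 0.00169 = $66.923155
Millbrook County: $39,599.5 × 0.01247 = $493.805765
Levies subtotal = $972.56372
After credit = $972.56372 − $668 = $304.56372
Total = $304.56372 + $1,117 = $1,421.56372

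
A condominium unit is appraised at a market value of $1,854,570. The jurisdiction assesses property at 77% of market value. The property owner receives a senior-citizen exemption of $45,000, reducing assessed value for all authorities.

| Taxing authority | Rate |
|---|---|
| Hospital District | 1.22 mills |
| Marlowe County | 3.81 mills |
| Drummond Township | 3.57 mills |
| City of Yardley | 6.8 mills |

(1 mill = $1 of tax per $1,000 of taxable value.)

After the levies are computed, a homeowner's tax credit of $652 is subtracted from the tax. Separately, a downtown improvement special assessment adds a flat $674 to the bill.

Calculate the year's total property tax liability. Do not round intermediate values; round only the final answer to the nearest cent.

Assessed value = $1,854,570 × 0.77 = $1,428,018.9
Taxable value = $1,428,018.9 − $45,000 = $1,383,018.9
Hospital District: $1,383,018.9 × 0.00122 = $1,687.283058
Marlowe County: $1,383,018.9 × 0.00381 = $5,269.302009
Drummond Township: $1,383,018.9 × 0.00357 = $4,937.377473
City of Yardley: $1,383,018.9 × 0.0068 = $9,404.52852
Levies subtotal = $21,298.49106
After credit = $21,298.49106 − $652 = $20,646.49106
Total = $20,646.49106 + $674 = $21,320.49106

$21,320.49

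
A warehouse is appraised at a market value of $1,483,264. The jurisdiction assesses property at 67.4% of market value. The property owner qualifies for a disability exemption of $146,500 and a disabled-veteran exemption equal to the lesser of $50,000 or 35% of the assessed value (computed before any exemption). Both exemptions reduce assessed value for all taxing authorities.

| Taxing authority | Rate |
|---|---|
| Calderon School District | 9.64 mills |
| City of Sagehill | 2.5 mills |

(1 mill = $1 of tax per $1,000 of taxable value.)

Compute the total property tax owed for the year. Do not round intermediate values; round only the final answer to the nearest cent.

$9,751.09

Assessed value = $1,483,264 × 0.674 = $999,719.936
Disabled-veteran exemption = min($50,000, 35% × $999,719.936) = min($50,000, $349,901.9776) = $50,000 (dollar cap binds)
Taxable value = $999,719.936 − $146,500 − $50,000 = $803,219.936
Calderon School District: $803,219.936 × 0.00964 = $7,743.04018304
City of Sagehill: $803,219.936 × 0.0025 = $2,008.04984
Total = $9,751.09002304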